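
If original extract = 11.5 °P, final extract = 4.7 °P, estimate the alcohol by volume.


SG = 259/(259 − P);  ABV = (OG − FG)·131.25
OG = 259/(259 − 11.5) = 1.0465
FG = 259/(259 − 4.7) = 1.0185
ABV = (1.0465 − 1.0185)·131.25

3.6727 % ABV


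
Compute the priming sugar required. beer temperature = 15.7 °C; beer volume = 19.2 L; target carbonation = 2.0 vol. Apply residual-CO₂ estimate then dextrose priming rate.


residual = 14.695·(0.01821 + 0.09011·e^(−0.04·T));  sugar = (target − residual)·4.0·V
residual = 14.695·(0.01821 + 0.09011·e^(−0.04·15.7)) = 0.9742
sugar = (2.0 − 0.9742)·4.0·19.2

78.7778 g


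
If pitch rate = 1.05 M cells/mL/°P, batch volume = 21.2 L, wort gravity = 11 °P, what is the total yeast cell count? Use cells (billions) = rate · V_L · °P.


cells = 1.05 · 21.2 · 11

244.8600 billion cells


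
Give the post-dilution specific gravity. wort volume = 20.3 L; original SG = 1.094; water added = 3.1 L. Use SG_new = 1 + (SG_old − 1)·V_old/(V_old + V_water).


pts = (1.094 − 1)·1000·20.3/(20.3 + 3.1) = 81.5470
SG_new = 1 + 81.5470/1000

1.0815


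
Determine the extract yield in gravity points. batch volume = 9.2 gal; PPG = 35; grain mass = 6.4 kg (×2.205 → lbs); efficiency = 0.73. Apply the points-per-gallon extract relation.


points = lbs × PPG × eff / vol
lbs = 6.4 × 2.205 = 14.1120
points = 14.1120 × 35 × 0.73 / 9.2

39.1915 points


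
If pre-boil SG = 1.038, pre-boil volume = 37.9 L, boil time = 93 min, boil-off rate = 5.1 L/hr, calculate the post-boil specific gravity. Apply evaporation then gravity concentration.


V_post = V_pre − rate·(t/60);  SG_post = 1 + (SG_pre−1)·V_pre/V_post
V_post = 37.9 − 5.1·(93/60) = 29.9950
SG_post = 1 + (1.038 − 1)·37.9/29.9950

1.0480


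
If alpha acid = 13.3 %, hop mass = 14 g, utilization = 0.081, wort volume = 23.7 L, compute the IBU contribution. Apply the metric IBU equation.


IBU = (α/100)·mass·U·1000 / V
IBU = (13.3/100)·14·0.081·1000 / 23.7

6.3638 IBU


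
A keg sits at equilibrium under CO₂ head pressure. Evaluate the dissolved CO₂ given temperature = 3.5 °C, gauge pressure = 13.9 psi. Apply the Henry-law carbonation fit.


vols = (P + 14.695)·(0.01821 + 0.09011·e^(−0.04·T))
vols = (13.9 + 14.695)·(0.01821 + 0.09011·e^(−0.04·3.5))

2.7608 volumes


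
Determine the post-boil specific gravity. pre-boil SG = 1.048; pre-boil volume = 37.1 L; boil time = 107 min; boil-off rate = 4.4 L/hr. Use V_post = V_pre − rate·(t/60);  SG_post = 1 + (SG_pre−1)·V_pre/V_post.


V_post = 37.1 − 4.4·(107/60) = 29.2533
SG_post = 1 + (1.048 − 1)·37.1/29.2533

1.0609


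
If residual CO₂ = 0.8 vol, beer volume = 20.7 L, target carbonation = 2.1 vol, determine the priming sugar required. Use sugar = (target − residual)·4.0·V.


sugar = (2.1 − 0.8)·4.0·20.7

107.6400 g


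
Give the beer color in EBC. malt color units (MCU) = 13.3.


SRM = 1.4922·MCU^0.6859;  EBC = SRM·1.97
SRM = 1.4922·13.3^0.6859 = 8.8039
EBC = 8.8039·1.97

17.3438 EBC


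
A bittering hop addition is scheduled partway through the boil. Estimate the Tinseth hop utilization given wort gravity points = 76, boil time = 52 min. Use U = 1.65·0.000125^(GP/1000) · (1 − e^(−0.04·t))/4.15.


bigness = 1.65·0.000125^(76/1000) = 0.8334
boil_factor = (1 − e^(−0.04·52))/4.15 = 0.2109
U = 0.8334 · 0.2109

0.1757


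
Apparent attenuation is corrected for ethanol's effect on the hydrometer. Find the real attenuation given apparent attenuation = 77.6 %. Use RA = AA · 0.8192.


RA = 77.6 · 0.8192

63.5699 %


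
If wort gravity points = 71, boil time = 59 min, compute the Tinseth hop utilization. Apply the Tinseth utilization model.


U = 1.65·0.000125^(GP/1000) · (1 − e^(−0.04·t))/4.15
bigness = 1.65·0.000125^(71/1000) = 0.8717
boil_factor = (1 − e^(−0.04·59))/4.15 = 0.2182
U = 0.8717 · 0.2182

0.1902


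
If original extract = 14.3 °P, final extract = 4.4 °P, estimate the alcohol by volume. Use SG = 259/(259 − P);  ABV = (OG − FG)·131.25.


OG = 259/(259 − 14.3) = 1.0584
FG = 259/(259 − 4.4) = 1.0173
ABV = (1.0584 − 1.0173)·131.25

5.4018 % ABV


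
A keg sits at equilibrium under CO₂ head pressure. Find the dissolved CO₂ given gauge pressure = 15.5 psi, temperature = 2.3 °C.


vols = (P + 14.695)·(0.01821 + 0.09011·e^(−0.04·T))
vols = (15.5 + 14.695)·(0.01821 + 0.09011·e^(−0.04·2.3))

3.0316 volumes


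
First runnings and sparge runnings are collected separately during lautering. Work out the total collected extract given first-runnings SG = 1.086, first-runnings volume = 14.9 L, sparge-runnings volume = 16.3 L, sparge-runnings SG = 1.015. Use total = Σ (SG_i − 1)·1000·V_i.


first = (1.086 − 1)·1000·14.9 = 1281.4000
sparge = (1.015 − 1)·1000·16.3 = 244.5000
total = 1281.4000 + 244.5000

1525.9000 gravity·L


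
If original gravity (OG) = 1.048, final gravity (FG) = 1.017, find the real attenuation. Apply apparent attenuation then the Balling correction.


AA = (OG−FG)/(OG−1)·100;  RA = AA·0.8192
AA = (1.048 − 1.017)/(1.048 − 1)·100 = 64.5833
RA = 64.5833·0.8192

52.9067 %


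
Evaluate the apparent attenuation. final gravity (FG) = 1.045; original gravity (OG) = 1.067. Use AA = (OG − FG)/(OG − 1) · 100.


AA = (1.067 − 1.045)/(1.067 − 1) · 100

32.8358 %


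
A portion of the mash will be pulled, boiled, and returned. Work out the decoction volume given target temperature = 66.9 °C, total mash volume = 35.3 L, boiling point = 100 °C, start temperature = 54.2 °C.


V_dec = V_total·(T_target − T_start)/(T_boil − T_start)
V_dec = 35.3·(66.9 − 54.2)/(100 − 54.2)

9.7884 L


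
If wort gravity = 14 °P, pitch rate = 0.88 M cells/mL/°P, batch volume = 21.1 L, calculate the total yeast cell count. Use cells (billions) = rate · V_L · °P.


cells = 0.88 · 21.1 · 14

259.9520 billion cells


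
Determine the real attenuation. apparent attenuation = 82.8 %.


RA = AA · 0.8192
RA = 82.8 · 0.8192

67.8298 %


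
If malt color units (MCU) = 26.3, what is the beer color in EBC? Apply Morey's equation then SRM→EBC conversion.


SRM = 1.4922·MCU^0.6859;  EBC = SRM·1.97
SRM = 1.4922·26.3^0.6859 = 14.0532
EBC = 14.0532·1.97

27.6848 EBC


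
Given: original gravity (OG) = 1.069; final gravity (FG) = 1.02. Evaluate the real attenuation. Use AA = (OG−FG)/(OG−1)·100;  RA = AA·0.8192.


AA = (1.069 − 1.02)/(1.069 − 1)·100 = 71.0145
RA = 71.0145·0.8192

58.1751 %


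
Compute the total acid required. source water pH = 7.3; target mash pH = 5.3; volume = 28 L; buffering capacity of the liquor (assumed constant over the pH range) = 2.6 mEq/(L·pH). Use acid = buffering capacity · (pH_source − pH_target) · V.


acid = 2.6 · (7.3 − 5.3) · 28

145.6000 mEq


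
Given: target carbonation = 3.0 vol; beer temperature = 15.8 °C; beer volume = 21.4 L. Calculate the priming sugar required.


residual = 14.695·(0.01821 + 0.09011·e^(−0.04·T));  sugar = (target − residual)·4.0·V
residual = 14.695·(0.01821 + 0.09011·e^(−0.04·15.8)) = 0.9714
sugar = (3.0 − 0.9714)·4.0·21.4

173.6458 g


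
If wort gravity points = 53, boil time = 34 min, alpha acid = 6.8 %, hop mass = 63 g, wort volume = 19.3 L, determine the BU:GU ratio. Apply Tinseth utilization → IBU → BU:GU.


U = 1.65·0.000125^(GP/1000)·(1−e^(−0.04t))/4.15;  IBU = (α/100)·m·U·1000/V;  BU:GU = IBU/GP
U = 1.65·0.000125^(53/1000)·(1−e^(−0.04·34))/4.15 = 0.1836
IBU = (6.8/100)·63·0.1836·1000/19.3 = 40.7428
BU:GU = 40.7428/53

0.7687


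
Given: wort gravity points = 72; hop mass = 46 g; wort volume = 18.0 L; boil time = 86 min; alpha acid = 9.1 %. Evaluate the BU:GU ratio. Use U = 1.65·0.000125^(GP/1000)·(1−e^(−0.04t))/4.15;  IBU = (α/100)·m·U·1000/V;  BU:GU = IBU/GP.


U = 1.65·0.000125^(72/1000)·(1−e^(−0.04·86))/4.15 = 0.2015
IBU = (9.1/100)·46·0.2015·1000/18.0 = 46.8583
BU:GU = 46.8583/72

0.6508


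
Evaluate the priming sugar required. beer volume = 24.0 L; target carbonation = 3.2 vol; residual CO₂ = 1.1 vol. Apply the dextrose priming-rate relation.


sugar = (target − residual)·4.0·V
sugar = (3.2 − 1.1)·4.0·24.0

201.6000 g


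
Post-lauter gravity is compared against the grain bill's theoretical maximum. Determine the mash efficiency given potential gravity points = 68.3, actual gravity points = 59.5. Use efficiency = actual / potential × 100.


efficiency = 59.5 / 68.3 × 100

87.1157 %


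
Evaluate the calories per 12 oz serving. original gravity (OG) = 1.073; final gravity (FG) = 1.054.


ABW = (OG−FG)·131.25·0.79/FG;  °P = 259 − 259/SG (for OG→OE and FG→AE);  RE = 0.1808·OE + 0.8192·AE;  Cal = (6.9·ABW + 4·(RE−0.1))·FG·3.55
ABW = (1.073 − 1.054)·131.25·0.79/1.054 = 1.8691
OE = 259 − 259/1.073 = 17.6207 °P
AE = 259 − 259/1.054 = 13.2694 °P
RE = 0.1808·17.6207 + 0.8192·13.2694 = 14.0562 °P
Cal = (6.9·1.8691 + 4·(14.0562−0.1))·1.054·3.55

257.1356 kcal


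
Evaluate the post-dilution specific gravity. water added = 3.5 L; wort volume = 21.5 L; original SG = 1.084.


SG_new = 1 + (SG_old − 1)·V_old/(V_old + V_water)
pts = (1.084 − 1)·1000·21.5/(21.5 + 3.5) = 72.2400
SG_new = 1 + 72.2400/1000

1.0722


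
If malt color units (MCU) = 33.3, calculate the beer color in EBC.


SRM = 1.4922·MCU^0.6859;  EBC = SRM·1.97
SRM = 1.4922·33.3^0.6859 = 16.5223
EBC = 16.5223·1.97

32.5490 EBC


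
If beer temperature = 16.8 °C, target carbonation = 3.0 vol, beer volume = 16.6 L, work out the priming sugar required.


residual = 14.695·(0.01821 + 0.09011·e^(−0.04·T));  sugar = (target − residual)·4.0·V
residual = 14.695·(0.01821 + 0.09011·e^(−0.04·16.8)) = 0.9438
sugar = (3.0 − 0.9438)·4.0·16.6

136.5297 g


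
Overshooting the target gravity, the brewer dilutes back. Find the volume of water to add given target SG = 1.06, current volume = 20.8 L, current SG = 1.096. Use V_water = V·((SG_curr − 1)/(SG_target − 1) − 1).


V_water = 20.8·((1.096 − 1)/(1.06 − 1) − 1)

12.4800 L


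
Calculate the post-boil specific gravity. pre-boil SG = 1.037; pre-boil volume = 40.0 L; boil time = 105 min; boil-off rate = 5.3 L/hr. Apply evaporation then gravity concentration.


V_post = V_pre − rate·(t/60);  SG_post = 1 + (SG_pre−1)·V_pre/V_post
V_post = 40.0 − 5.3·(105/60) = 30.7250
SG_post = 1 + (1.037 − 1)·40.0/30.7250

1.0482


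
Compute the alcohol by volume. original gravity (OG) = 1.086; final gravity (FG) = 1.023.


ABV = (OG − FG) · 131.25
ABV = (1.086 − 1.023) · 131.25

8.2688 % ABV


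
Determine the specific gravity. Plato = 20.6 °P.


SG = 259/(259 − P)
SG = 259/(259 − 20.6)

1.0864


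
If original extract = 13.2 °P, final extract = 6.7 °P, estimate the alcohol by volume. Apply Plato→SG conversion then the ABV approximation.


SG = 259/(259 − P);  ABV = (OG − FG)·131.25
OG = 259/(259 − 13.2) = 1.0537
FG = 259/(259 − 6.7) = 1.0266
ABV = (1.0537 − 1.0266)·131.25

3.5630 % ABV


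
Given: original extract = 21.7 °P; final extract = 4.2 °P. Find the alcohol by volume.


SG = 259/(259 − P);  ABV = (OG − FG)·131.25
OG = 259/(259 − 21.7) = 1.0914
FG = 259/(259 − 4.2) = 1.0165
ABV = (1.0914 − 1.0165)·131.25

9.8388 % ABV


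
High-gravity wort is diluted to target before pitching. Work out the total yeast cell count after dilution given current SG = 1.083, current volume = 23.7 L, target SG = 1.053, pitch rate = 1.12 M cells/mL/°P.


V_w = V·((SG_c−1)/(SG_t−1)−1);  °P = 259 − 259/SG_t;  cells = rate·(V+V_w)·°P
V_w = 23.7·((1.083−1)/(1.053−1)−1) = 13.4151
V_final = 23.7 + 13.4151 = 37.1151
°P = 259 − 259/1.053 = 13.0361
cells = 1.12·37.1151·13.0361

541.8959 billion cells


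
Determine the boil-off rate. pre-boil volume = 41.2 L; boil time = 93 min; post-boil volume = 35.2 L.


rate = (V_pre − V_post) / (t_min/60)
rate = (41.2 − 35.2) / (93/60)

3.8710 L/hr


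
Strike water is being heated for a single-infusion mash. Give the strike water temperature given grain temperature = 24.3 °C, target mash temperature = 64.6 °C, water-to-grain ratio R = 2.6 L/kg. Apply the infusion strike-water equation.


T_strike = (0.41/R)·(T_mash − T_grain) + T_mash
T_strike = (0.41/2.6)·(64.6 − 24.3) + 64.6

70.9550 °C


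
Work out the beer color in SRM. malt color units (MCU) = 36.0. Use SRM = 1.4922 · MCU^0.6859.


SRM = 1.4922 · 36.0^0.6859

17.4299 SRM


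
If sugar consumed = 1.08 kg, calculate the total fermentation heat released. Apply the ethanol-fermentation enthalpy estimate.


Q = m_sugar · 590 kJ/kg
Q = 1.08 · 590

637.2000 kJ


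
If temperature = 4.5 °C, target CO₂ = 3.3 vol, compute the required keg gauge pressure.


psi = vols/(0.01821 + 0.09011·e^(−0.04·T)) − 14.695
psi = 3.3/(0.01821 + 0.09011·e^(−0.04·4.5)) − 14.695

20.6081 psi


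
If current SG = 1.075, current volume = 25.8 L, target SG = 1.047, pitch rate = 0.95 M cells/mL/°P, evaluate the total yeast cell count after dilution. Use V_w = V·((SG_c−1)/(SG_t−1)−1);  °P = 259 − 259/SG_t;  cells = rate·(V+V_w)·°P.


V_w = 25.8·((1.075−1)/(1.047−1)−1) = 15.3702
V_final = 25.8 + 15.3702 = 41.1702
°P = 259 − 259/1.047 = 11.6266
cells = 0.95·41.1702·11.6266

454.7342 billion cells


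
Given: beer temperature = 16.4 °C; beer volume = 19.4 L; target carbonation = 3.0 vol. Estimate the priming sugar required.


residual = 14.695·(0.01821 + 0.09011·e^(−0.04·T));  sugar = (target − residual)·4.0·V
residual = 14.695·(0.01821 + 0.09011·e^(−0.04·16.4)) = 0.9547
sugar = (3.0 − 0.9547)·4.0·19.4

158.7125 g


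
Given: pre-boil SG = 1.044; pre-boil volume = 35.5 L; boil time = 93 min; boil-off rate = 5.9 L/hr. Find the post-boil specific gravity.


V_post = V_pre − rate·(t/60);  SG_post = 1 + (SG_pre−1)·V_pre/V_post
V_post = 35.5 − 5.9·(93/60) = 26.3550
SG_post = 1 + (1.044 − 1)·35.5/26.3550

1.0593


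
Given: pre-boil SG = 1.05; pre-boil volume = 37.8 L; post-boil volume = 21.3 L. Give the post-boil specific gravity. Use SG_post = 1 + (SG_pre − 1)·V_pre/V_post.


pts_pre = (1.05 − 1)·1000 = 50.0000
pts_post = 50.0000·37.8/21.3 = 88.7324
SG_post = 1 + 88.7324/1000

1.0887


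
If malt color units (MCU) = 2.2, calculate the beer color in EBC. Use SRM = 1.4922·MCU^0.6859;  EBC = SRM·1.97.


SRM = 1.4922·2.2^0.6859 = 2.5627
EBC = 2.5627·1.97

5.0485 EBC


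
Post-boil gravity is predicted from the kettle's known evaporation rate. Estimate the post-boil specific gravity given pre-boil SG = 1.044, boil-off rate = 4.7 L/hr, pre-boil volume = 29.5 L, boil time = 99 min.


V_post = V_pre − rate·(t/60);  SG_post = 1 + (SG_pre−1)·V_pre/V_post
V_post = 29.5 − 4.7·(99/60) = 21.7450
SG_post = 1 + (1.044 − 1)·29.5/21.7450

1.0597


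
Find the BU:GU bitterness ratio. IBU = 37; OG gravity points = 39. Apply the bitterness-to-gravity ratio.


BU:GU = IBU / OG_points
BU:GU = 37 / 39

0.9487


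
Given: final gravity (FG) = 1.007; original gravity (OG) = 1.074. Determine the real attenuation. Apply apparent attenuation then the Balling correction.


AA = (OG−FG)/(OG−1)·100;  RA = AA·0.8192
AA = (1.074 − 1.007)/(1.074 − 1)·100 = 90.5405
RA = 90.5405·0.8192

74.1708 %


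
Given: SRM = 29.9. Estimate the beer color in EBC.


EBC = SRM · 1.97
EBC = 29.9 · 1.97

58.9030 EBC


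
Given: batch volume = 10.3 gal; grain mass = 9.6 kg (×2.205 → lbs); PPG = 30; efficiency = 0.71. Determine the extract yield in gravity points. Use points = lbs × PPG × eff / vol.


lbs = 9.6 × 2.205 = 21.1680
points = 21.1680 × 30 × 0.71 / 10.3

43.7746 points


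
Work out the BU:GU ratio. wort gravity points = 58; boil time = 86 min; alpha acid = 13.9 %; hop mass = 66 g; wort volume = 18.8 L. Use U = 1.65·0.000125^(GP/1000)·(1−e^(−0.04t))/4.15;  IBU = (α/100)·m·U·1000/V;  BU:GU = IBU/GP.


U = 1.65·0.000125^(58/1000)·(1−e^(−0.04·86))/4.15 = 0.2285
IBU = (13.9/100)·66·0.2285·1000/18.8 = 111.5074
BU:GU = 111.5074/58

1.9225


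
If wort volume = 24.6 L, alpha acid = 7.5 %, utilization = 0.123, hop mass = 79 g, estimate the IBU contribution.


IBU = (α/100)·mass·U·1000 / V
IBU = (7.5/100)·79·0.123·1000 / 24.6

29.6250 IBU


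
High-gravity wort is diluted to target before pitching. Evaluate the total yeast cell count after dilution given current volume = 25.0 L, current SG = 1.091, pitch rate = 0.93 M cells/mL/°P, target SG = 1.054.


V_w = V·((SG_c−1)/(SG_t−1)−1);  °P = 259 − 259/SG_t;  cells = rate·(V+V_w)·°P
V_w = 25.0·((1.091−1)/(1.054−1)−1) = 17.1296
V_final = 25.0 + 17.1296 = 42.1296
°P = 259 − 259/1.054 = 13.2694
cells = 0.93·42.1296·13.2694

519.9044 billion cells


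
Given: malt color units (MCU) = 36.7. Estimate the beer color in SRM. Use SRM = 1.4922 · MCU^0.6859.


SRM = 1.4922 · 36.7^0.6859

17.6617 SRM


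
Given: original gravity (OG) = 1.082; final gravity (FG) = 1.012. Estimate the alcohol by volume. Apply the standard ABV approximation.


ABV = (OG − FG) · 131.25
ABV = (1.082 − 1.012) · 131.25

9.1875 % ABV


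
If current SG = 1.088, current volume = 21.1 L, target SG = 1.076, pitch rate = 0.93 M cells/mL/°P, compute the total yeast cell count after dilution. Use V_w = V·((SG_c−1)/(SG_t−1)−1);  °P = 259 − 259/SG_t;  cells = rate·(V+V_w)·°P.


V_w = 21.1·((1.088−1)/(1.076−1)−1) = 3.3316
V_final = 21.1 + 3.3316 = 24.4316
°P = 259 − 259/1.076 = 18.2937
cells = 0.93·24.4316·18.2937

415.6574 billion cells


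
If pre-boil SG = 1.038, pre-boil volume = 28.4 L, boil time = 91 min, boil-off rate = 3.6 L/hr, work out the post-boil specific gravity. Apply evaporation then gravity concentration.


V_post = V_pre − rate·(t/60);  SG_post = 1 + (SG_pre−1)·V_pre/V_post
V_post = 28.4 − 3.6·(91/60) = 22.9400
SG_post = 1 + (1.038 − 1)·28.4/22.9400

1.0470


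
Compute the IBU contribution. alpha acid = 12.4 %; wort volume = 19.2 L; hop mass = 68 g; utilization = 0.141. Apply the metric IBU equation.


IBU = (α/100)·mass·U·1000 / V
IBU = (12.4/100)·68·0.141·1000 / 19.2

61.9225 IBU


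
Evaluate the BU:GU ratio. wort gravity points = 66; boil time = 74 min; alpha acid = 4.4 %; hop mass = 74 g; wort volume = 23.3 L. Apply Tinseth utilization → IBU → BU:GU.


U = 1.65·0.000125^(GP/1000)·(1−e^(−0.04t))/4.15;  IBU = (α/100)·m·U·1000/V;  BU:GU = IBU/GP
U = 1.65·0.000125^(66/1000)·(1−e^(−0.04·74))/4.15 = 0.2083
IBU = (4.4/100)·74·0.2083·1000/23.3 = 29.1106
BU:GU = 29.1106/66

0.4411


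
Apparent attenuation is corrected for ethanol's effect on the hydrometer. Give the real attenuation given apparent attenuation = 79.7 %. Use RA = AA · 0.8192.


RA = 79.7 · 0.8192

65.2902 %


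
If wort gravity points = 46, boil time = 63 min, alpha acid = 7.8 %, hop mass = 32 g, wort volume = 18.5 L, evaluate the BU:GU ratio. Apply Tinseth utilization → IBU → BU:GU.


U = 1.65·0.000125^(GP/1000)·(1−e^(−0.04t))/4.15;  IBU = (α/100)·m·U·1000/V;  BU:GU = IBU/GP
U = 1.65·0.000125^(46/1000)·(1−e^(−0.04·63))/4.15 = 0.2418
IBU = (7.8/100)·32·0.2418·1000/18.5 = 32.6240
BU:GU = 32.6240/46

0.7092


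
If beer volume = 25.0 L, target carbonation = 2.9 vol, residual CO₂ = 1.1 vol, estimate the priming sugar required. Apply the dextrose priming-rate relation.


sugar = (target − residual)·4.0·V
sugar = (2.9 − 1.1)·4.0·25.0

180.0000 g


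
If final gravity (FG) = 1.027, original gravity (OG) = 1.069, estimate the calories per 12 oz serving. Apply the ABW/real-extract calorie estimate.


ABW = (OG−FG)·131.25·0.79/FG;  °P = 259 − 259/SG (for OG→OE and FG→AE);  RE = 0.1808·OE + 0.8192·AE;  Cal = (6.9·ABW + 4·(RE−0.1))·FG·3.55
ABW = (1.069 − 1.027)·131.25·0.79/1.027 = 4.2404
OE = 259 − 259/1.069 = 16.7175 °P
AE = 259 − 259/1.027 = 6.8092 °P
RE = 0.1808·16.7175 + 0.8192·6.8092 = 8.6006 °P
Cal = (6.9·4.2404 + 4·(8.6006−0.1))·1.027·3.55

230.6400 kcal


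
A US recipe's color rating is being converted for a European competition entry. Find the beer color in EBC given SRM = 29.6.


EBC = SRM · 1.97
EBC = 29.6 · 1.97

58.3120 EBC


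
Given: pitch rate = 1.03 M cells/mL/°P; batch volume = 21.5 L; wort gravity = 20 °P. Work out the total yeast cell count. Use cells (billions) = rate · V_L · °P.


cells = 1.03 · 21.5 · 20

442.9000 billion cells


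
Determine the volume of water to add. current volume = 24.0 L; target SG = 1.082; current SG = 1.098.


V_water = V·((SG_curr − 1)/(SG_target − 1) − 1)
V_water = 24.0·((1.098 − 1)/(1.082 − 1) − 1)

4.6829 L


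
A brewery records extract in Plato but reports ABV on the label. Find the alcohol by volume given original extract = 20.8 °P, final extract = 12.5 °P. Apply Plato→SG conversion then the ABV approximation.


SG = 259/(259 − P);  ABV = (OG − FG)·131.25
OG = 259/(259 − 20.8) = 1.0873
FG = 259/(259 − 12.5) = 1.0507
ABV = (1.0873 − 1.0507)·131.25

4.8053 % ABV


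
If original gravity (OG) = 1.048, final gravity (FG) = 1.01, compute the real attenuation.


AA = (OG−FG)/(OG−1)·100;  RA = AA·0.8192
AA = (1.048 − 1.01)/(1.048 − 1)·100 = 79.1667
RA = 79.1667·0.8192

64.8533 %


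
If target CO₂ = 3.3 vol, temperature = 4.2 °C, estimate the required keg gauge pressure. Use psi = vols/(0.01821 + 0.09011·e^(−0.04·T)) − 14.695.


psi = 3.3/(0.01821 + 0.09011·e^(−0.04·4.2)) − 14.695

20.2682 psi


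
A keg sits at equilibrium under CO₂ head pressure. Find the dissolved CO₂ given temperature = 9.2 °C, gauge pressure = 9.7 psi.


vols = (P + 14.695)·(0.01821 + 0.09011·e^(−0.04·T))
vols = (9.7 + 14.695)·(0.01821 + 0.09011·e^(−0.04·9.2))

1.9657 volumes


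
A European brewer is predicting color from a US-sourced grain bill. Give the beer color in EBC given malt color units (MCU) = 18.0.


SRM = 1.4922·MCU^0.6859;  EBC = SRM·1.97
SRM = 1.4922·18.0^0.6859 = 10.8347
EBC = 10.8347·1.97

21.3444 EBC


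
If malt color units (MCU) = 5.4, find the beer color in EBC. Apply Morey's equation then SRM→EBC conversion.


SRM = 1.4922·MCU^0.6859;  EBC = SRM·1.97
SRM = 1.4922·5.4^0.6859 = 4.7443
EBC = 4.7443·1.97

9.3464 EBC


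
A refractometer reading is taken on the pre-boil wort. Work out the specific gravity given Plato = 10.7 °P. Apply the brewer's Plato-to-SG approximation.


SG = 259/(259 − P)
SG = 259/(259 − 10.7)

1.0431


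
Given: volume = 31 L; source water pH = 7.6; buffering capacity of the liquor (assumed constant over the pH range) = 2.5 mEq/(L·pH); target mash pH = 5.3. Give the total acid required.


acid = buffering capacity · (pH_source − pH_target) · V
acid = 2.5 · (7.6 − 5.3) · 31

178.2500 mEq


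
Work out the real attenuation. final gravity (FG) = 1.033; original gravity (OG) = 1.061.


AA = (OG−FG)/(OG−1)·100;  RA = AA·0.8192
AA = (1.061 − 1.033)/(1.061 − 1)·100 = 45.9016
RA = 45.9016·0.8192

37.6026 %


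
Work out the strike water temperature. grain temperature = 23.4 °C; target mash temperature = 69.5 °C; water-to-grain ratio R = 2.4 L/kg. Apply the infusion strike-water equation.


T_strike = (0.41/R)·(T_mash − T_grain) + T_mash
T_strike = (0.41/2.4)·(69.5 − 23.4) + 69.5

77.3754 °C


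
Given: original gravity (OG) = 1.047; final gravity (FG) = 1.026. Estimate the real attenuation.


AA = (OG−FG)/(OG−1)·100;  RA = AA·0.8192
AA = (1.047 − 1.026)/(1.047 − 1)·100 = 44.6809
RA = 44.6809·0.8192

36.6026 %


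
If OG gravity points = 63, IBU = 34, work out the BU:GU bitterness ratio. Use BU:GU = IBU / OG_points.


BU:GU = 34 / 63

0.5397


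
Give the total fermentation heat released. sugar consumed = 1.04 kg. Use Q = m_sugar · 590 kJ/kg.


Q = 1.04 · 590

613.6000 kJ


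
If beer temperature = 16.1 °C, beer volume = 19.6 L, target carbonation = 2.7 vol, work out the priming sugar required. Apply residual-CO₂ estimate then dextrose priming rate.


residual = 14.695·(0.01821 + 0.09011·e^(−0.04·T));  sugar = (target − residual)·4.0·V
residual = 14.695·(0.01821 + 0.09011·e^(−0.04·16.1)) = 0.9630
sugar = (2.7 − 0.9630)·4.0·19.6

136.1783 g


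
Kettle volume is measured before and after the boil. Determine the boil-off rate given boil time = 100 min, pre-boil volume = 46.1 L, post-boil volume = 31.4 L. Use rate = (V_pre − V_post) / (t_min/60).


rate = (46.1 − 31.4) / (100/60)

8.8200 L/hr


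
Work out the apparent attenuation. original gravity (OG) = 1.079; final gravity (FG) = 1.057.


AA = (OG − FG)/(OG − 1) · 100
AA = (1.079 − 1.057)/(1.079 − 1) · 100

27.8481 %


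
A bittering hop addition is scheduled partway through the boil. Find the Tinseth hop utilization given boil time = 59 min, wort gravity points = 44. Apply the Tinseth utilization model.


U = 1.65·0.000125^(GP/1000) · (1 − e^(−0.04·t))/4.15
bigness = 1.65·0.000125^(44/1000) = 1.1111
boil_factor = (1 − e^(−0.04·59))/4.15 = 0.2182
U = 1.1111 · 0.2182

0.2425


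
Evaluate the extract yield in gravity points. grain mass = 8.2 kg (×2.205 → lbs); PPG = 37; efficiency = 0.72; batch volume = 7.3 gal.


points = lbs × PPG × eff / vol
lbs = 8.2 × 2.205 = 18.0810
points = 18.0810 × 37 × 0.72 / 7.3

65.9833 points


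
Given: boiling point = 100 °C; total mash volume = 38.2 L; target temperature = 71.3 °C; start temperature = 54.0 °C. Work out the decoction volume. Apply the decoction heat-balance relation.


V_dec = V_total·(T_target − T_start)/(T_boil − T_start)
V_dec = 38.2·(71.3 − 54.0)/(100 − 54.0)

14.3665 L


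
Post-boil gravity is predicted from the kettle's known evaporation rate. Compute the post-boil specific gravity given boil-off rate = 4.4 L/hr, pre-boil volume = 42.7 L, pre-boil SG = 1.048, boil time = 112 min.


V_post = V_pre − rate·(t/60);  SG_post = 1 + (SG_pre−1)·V_pre/V_post
V_post = 42.7 − 4.4·(112/60) = 34.4867
SG_post = 1 + (1.048 − 1)·42.7/34.4867

1.0594


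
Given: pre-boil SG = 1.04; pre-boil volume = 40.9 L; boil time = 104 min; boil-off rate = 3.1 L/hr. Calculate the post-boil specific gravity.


V_post = V_pre − rate·(t/60);  SG_post = 1 + (SG_pre−1)·V_pre/V_post
V_post = 40.9 − 3.1·(104/60) = 35.5267
SG_post = 1 + (1.04 − 1)·40.9/35.5267

1.0460


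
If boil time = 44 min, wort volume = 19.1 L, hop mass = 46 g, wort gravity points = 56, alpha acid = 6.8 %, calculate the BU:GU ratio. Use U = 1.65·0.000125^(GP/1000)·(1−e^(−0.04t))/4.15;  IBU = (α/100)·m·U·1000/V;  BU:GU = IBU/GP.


U = 1.65·0.000125^(56/1000)·(1−e^(−0.04·44))/4.15 = 0.1990
IBU = (6.8/100)·46·0.1990·1000/19.1 = 32.5914
BU:GU = 32.5914/56

0.5820


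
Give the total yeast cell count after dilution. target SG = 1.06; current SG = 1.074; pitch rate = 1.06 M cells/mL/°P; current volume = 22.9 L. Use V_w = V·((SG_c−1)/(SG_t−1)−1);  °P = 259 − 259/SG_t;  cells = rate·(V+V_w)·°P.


V_w = 22.9·((1.074−1)/(1.06−1)−1) = 5.3433
V_final = 22.9 + 5.3433 = 28.2433
°P = 259 − 259/1.06 = 14.6604
cells = 1.06·28.2433·14.6604

438.9014 billion cells


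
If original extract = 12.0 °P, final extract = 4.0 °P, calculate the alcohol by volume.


SG = 259/(259 − P);  ABV = (OG − FG)·131.25
OG = 259/(259 − 12.0) = 1.0486
FG = 259/(259 − 4.0) = 1.0157
ABV = (1.0486 − 1.0157)·131.25

4.3177 % ABV


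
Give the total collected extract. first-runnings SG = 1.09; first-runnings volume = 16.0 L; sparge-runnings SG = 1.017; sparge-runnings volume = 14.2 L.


total = Σ (SG_i − 1)·1000·V_i
first = (1.09 − 1)·1000·16.0 = 1440.0000
sparge = (1.017 − 1)·1000·14.2 = 241.4000
total = 1440.0000 + 241.4000

1681.4000 gravity·L


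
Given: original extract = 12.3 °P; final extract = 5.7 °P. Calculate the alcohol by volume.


SG = 259/(259 − P);  ABV = (OG − FG)·131.25
OG = 259/(259 − 12.3) = 1.0499
FG = 259/(259 − 5.7) = 1.0225
ABV = (1.0499 − 1.0225)·131.25

3.5904 % ABV


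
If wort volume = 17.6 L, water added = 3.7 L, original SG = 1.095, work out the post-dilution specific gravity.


SG_new = 1 + (SG_old − 1)·V_old/(V_old + V_water)
pts = (1.095 − 1)·1000·17.6/(17.6 + 3.7) = 78.4977
SG_new = 1 + 78.4977/1000

1.0785


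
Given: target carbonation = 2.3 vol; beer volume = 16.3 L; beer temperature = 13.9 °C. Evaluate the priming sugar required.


residual = 14.695·(0.01821 + 0.09011·e^(−0.04·T));  sugar = (target − residual)·4.0·V
residual = 14.695·(0.01821 + 0.09011·e^(−0.04·13.9)) = 1.0270
sugar = (2.3 − 1.0270)·4.0·16.3

82.9994 g


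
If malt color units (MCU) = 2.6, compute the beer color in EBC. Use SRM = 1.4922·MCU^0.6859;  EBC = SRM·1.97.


SRM = 1.4922·2.6^0.6859 = 2.8738
EBC = 2.8738·1.97

5.6614 EBC


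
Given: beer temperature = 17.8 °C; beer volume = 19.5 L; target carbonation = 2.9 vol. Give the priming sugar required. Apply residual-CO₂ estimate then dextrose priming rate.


residual = 14.695·(0.01821 + 0.09011·e^(−0.04·T));  sugar = (target − residual)·4.0·V
residual = 14.695·(0.01821 + 0.09011·e^(−0.04·17.8)) = 0.9173
sugar = (2.9 − 0.9173)·4.0·19.5

154.6495 g


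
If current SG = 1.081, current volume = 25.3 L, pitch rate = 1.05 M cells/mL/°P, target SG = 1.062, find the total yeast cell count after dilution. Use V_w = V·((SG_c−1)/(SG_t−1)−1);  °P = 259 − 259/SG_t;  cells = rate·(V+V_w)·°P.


V_w = 25.3·((1.081−1)/(1.062−1)−1) = 7.7532
V_final = 25.3 + 7.7532 = 33.0532
°P = 259 − 259/1.062 = 15.1205
cells = 1.05·33.0532·15.1205

524.7713 billion cells


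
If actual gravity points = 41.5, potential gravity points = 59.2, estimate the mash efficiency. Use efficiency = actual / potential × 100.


efficiency = 41.5 / 59.2 × 100

70.1014 %


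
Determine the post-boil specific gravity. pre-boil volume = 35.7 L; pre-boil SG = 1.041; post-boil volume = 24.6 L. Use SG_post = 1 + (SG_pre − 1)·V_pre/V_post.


pts_pre = (1.041 − 1)·1000 = 41.0000
pts_post = 41.0000·35.7/24.6 = 59.5000
SG_post = 1 + 59.5000/1000

1.0595


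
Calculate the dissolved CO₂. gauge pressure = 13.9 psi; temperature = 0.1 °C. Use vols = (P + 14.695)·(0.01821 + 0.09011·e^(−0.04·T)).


vols = (13.9 + 14.695)·(0.01821 + 0.09011·e^(−0.04·0.1))

3.0871 volumes


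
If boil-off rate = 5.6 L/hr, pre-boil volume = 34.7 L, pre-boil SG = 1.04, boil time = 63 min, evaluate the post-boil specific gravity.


V_post = V_pre − rate·(t/60);  SG_post = 1 + (SG_pre−1)·V_pre/V_post
V_post = 34.7 − 5.6·(63/60) = 28.8200
SG_post = 1 + (1.04 − 1)·34.7/28.8200

1.0482


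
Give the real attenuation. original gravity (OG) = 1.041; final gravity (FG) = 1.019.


AA = (OG−FG)/(OG−1)·100;  RA = AA·0.8192
AA = (1.041 − 1.019)/(1.041 − 1)·100 = 53.6585
RA = 53.6585·0.8192

43.9571 %


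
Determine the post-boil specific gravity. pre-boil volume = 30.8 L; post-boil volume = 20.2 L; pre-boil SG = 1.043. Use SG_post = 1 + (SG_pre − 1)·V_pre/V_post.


pts_pre = (1.043 − 1)·1000 = 43.0000
pts_post = 43.0000·30.8/20.2 = 65.5644
SG_post = 1 + 65.5644/1000

1.0656


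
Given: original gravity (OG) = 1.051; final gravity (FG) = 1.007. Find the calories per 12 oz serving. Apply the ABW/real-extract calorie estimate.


ABW = (OG−FG)·131.25·0.79/FG;  °P = 259 − 259/SG (for OG→OE and FG→AE);  RE = 0.1808·OE + 0.8192·AE;  Cal = (6.9·ABW + 4·(RE−0.1))·FG·3.55
ABW = (1.051 − 1.007)·131.25·0.79/1.007 = 4.5305
OE = 259 − 259/1.051 = 12.5680 °P
AE = 259 − 259/1.007 = 1.8004 °P
RE = 0.1808·12.5680 + 0.8192·1.8004 = 3.7472 °P
Cal = (6.9·4.5305 + 4·(3.7472−0.1))·1.007·3.55

163.9049 kcal


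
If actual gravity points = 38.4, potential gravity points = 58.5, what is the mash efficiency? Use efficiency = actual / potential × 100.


efficiency = 38.4 / 58.5 × 100

65.6410 %


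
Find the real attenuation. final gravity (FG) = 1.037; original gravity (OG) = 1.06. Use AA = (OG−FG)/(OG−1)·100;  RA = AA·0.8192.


AA = (1.06 − 1.037)/(1.06 − 1)·100 = 38.3333
RA = 38.3333·0.8192

31.4027 %


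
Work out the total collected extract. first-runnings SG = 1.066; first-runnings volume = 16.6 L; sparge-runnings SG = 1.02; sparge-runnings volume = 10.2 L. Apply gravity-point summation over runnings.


total = Σ (SG_i − 1)·1000·V_i
first = (1.066 − 1)·1000·16.6 = 1095.6000
sparge = (1.02 − 1)·1000·10.2 = 204.0000
total = 1095.6000 + 204.0000

1299.6000 gravity·L


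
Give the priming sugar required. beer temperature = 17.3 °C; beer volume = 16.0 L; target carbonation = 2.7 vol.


residual = 14.695·(0.01821 + 0.09011·e^(−0.04·T));  sugar = (target − residual)·4.0·V
residual = 14.695·(0.01821 + 0.09011·e^(−0.04·17.3)) = 0.9304
sugar = (2.7 − 0.9304)·4.0·16.0

113.2519 g


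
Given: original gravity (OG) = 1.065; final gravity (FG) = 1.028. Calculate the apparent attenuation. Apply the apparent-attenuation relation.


AA = (OG − FG)/(OG − 1) · 100
AA = (1.065 − 1.028)/(1.065 − 1) · 100

56.9231 %


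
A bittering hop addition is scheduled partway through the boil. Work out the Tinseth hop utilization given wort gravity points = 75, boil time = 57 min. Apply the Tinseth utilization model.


U = 1.65·0.000125^(GP/1000) · (1 − e^(−0.04·t))/4.15
bigness = 1.65·0.000125^(75/1000) = 0.8409
boil_factor = (1 − e^(−0.04·57))/4.15 = 0.2163
U = 0.8409 · 0.2163

0.1819


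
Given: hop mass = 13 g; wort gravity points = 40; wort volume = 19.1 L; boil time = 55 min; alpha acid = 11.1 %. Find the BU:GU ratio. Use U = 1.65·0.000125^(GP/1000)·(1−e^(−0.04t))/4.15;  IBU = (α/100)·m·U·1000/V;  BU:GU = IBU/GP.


U = 1.65·0.000125^(40/1000)·(1−e^(−0.04·55))/4.15 = 0.2468
IBU = (11.1/100)·13·0.2468·1000/19.1 = 18.6442
BU:GU = 18.6442/40

0.4661


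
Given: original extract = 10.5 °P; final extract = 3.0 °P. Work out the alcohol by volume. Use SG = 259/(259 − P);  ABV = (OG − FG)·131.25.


OG = 259/(259 − 10.5) = 1.0423
FG = 259/(259 − 3.0) = 1.0117
ABV = (1.0423 − 1.0117)·131.25

4.0077 % ABV


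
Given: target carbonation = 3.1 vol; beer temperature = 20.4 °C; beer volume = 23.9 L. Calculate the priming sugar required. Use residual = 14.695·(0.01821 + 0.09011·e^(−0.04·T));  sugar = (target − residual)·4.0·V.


residual = 14.695·(0.01821 + 0.09011·e^(−0.04·20.4)) = 0.8531
sugar = (3.1 − 0.8531)·4.0·23.9

214.8000 g


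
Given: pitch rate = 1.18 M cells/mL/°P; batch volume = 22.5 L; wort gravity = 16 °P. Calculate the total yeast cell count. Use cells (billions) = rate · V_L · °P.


cells = 1.18 · 22.5 · 16

424.8000 billion cells


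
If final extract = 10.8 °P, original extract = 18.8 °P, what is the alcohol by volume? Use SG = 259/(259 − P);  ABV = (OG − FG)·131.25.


OG = 259/(259 − 18.8) = 1.0783
FG = 259/(259 − 10.8) = 1.0435
ABV = (1.0783 − 1.0435)·131.25

4.5616 % ABV


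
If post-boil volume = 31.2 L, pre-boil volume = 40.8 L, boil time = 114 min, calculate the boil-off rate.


rate = (V_pre − V_post) / (t_min/60)
rate = (40.8 − 31.2) / (114/60)

5.0526 L/hr


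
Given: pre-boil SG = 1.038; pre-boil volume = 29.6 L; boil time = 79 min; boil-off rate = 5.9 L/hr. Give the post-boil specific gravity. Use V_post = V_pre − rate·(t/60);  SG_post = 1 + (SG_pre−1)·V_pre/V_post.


V_post = 29.6 − 5.9·(79/60) = 21.8317
SG_post = 1 + (1.038 − 1)·29.6/21.8317

1.0515


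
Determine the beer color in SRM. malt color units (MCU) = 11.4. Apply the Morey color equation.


SRM = 1.4922 · MCU^0.6859
SRM = 1.4922 · 11.4^0.6859

7.9206 SRM


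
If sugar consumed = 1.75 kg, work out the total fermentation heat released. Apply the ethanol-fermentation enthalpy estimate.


Q = m_sugar · 590 kJ/kg
Q = 1.75 · 590

1032.5000 kJ


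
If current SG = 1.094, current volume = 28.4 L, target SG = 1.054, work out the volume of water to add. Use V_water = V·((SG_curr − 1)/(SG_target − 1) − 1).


V_water = 28.4·((1.094 − 1)/(1.054 − 1) − 1)

21.0370 L


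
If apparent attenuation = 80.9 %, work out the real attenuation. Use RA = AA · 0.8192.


RA = 80.9 · 0.8192

66.2733 %


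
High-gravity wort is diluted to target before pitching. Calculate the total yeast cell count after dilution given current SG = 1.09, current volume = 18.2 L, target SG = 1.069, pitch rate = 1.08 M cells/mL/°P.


V_w = V·((SG_c−1)/(SG_t−1)−1);  °P = 259 − 259/SG_t;  cells = rate·(V+V_w)·°P
V_w = 18.2·((1.09−1)/(1.069−1)−1) = 5.5391
V_final = 18.2 + 5.5391 = 23.7391
°P = 259 − 259/1.069 = 16.7175
cells = 1.08·23.7391·16.7175

428.6074 billion cells


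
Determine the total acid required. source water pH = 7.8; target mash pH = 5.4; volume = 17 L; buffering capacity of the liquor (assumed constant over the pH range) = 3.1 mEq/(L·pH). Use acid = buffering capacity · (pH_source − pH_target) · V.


acid = 3.1 · (7.8 − 5.4) · 17

126.4800 mEq


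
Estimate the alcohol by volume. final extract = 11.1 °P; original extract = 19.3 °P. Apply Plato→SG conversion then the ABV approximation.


SG = 259/(259 − P);  ABV = (OG − FG)·131.25
OG = 259/(259 − 19.3) = 1.0805
FG = 259/(259 − 11.1) = 1.0448
ABV = (1.0805 − 1.0448)·131.25

4.6910 % ABV


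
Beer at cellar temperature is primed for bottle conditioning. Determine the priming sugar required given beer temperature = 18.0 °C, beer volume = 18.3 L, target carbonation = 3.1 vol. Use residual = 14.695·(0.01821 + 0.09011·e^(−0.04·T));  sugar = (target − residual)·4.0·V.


residual = 14.695·(0.01821 + 0.09011·e^(−0.04·18.0)) = 0.9121
sugar = (3.1 − 0.9121)·4.0·18.3

160.1516 g


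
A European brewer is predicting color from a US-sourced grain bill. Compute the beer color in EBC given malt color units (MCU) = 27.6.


SRM = 1.4922·MCU^0.6859;  EBC = SRM·1.97
SRM = 1.4922·27.6^0.6859 = 14.5260
EBC = 14.5260·1.97

28.6163 EBC


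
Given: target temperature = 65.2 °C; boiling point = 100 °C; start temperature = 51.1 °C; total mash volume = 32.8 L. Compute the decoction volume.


V_dec = V_total·(T_target − T_start)/(T_boil − T_start)
V_dec = 32.8·(65.2 − 51.1)/(100 − 51.1)

9.4577 L


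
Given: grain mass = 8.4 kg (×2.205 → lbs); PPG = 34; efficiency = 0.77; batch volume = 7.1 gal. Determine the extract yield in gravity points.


points = lbs × PPG × eff / vol
lbs = 8.4 × 2.205 = 18.5220
points = 18.5220 × 34 × 0.77 / 7.1

68.2966 points


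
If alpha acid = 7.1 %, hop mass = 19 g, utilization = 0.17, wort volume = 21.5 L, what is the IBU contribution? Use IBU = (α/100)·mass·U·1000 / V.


IBU = (7.1/100)·19·0.17·1000 / 21.5

10.6665 IBU


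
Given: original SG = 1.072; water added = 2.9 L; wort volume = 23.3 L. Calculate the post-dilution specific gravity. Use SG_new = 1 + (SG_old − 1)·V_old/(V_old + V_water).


pts = (1.072 − 1)·1000·23.3/(23.3 + 2.9) = 64.0305
SG_new = 1 + 64.0305/1000

1.0640


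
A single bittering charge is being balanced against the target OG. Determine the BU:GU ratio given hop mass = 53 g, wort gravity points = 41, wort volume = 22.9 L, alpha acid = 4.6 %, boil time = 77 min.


U = 1.65·0.000125^(GP/1000)·(1−e^(−0.04t))/4.15;  IBU = (α/100)·m·U·1000/V;  BU:GU = IBU/GP
U = 1.65·0.000125^(41/1000)·(1−e^(−0.04·77))/4.15 = 0.2624
IBU = (4.6/100)·53·0.2624·1000/22.9 = 27.9366
BU:GU = 27.9366/41

0.6814
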